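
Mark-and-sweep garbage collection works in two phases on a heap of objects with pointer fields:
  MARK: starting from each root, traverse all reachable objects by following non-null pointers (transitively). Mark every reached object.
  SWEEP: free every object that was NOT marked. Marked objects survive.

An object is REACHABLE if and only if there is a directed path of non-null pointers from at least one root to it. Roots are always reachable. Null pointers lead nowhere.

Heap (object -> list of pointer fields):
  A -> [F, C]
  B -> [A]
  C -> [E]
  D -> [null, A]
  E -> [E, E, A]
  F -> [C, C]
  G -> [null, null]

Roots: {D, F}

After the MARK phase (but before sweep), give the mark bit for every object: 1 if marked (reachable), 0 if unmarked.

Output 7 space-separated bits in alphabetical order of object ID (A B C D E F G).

Answer: 1 0 1 1 1 1 0

Derivation:
Roots: D F
Mark D: refs=null A, marked=D
Mark F: refs=C C, marked=D F
Mark A: refs=F C, marked=A D F
Mark C: refs=E, marked=A C D F
Mark E: refs=E E A, marked=A C D E F
Unmarked (collected): B G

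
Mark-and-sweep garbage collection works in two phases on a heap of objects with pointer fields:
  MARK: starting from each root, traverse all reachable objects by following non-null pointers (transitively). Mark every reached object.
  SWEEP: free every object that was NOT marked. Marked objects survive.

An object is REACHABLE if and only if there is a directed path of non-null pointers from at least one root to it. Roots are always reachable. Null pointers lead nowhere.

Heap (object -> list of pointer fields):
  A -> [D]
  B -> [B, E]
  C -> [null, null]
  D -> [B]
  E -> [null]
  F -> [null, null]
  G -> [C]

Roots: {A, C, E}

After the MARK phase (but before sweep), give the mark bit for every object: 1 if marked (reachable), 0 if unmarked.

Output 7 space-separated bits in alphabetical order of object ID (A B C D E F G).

Answer: 1 1 1 1 1 0 0

Derivation:
Roots: A C E
Mark A: refs=D, marked=A
Mark C: refs=null null, marked=A C
Mark E: refs=null, marked=A C E
Mark D: refs=B, marked=A C D E
Mark B: refs=B E, marked=A B C D E
Unmarked (collected): F G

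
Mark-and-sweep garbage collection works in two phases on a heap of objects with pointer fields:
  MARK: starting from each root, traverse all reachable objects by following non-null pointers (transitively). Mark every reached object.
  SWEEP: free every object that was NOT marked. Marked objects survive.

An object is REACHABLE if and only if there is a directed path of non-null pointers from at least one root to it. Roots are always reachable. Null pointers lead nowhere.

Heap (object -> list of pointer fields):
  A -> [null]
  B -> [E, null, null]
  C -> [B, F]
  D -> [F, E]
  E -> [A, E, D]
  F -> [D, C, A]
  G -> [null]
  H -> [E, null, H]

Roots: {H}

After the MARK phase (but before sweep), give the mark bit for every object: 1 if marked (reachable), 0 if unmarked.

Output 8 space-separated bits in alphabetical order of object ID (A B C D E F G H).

Roots: H
Mark H: refs=E null H, marked=H
Mark E: refs=A E D, marked=E H
Mark A: refs=null, marked=A E H
Mark D: refs=F E, marked=A D E H
Mark F: refs=D C A, marked=A D E F H
Mark C: refs=B F, marked=A C D E F H
Mark B: refs=E null null, marked=A B C D E F H
Unmarked (collected): G

Answer: 1 1 1 1 1 1 0 1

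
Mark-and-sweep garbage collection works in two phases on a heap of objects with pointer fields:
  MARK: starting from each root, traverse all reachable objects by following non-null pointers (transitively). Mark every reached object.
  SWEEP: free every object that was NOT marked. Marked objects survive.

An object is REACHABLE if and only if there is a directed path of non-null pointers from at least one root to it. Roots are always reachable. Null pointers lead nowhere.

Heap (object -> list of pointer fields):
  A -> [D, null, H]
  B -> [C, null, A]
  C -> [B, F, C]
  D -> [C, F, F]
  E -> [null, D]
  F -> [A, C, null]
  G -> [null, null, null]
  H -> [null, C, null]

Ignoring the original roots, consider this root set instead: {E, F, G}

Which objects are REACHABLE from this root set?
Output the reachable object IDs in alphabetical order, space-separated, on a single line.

Answer: A B C D E F G H

Derivation:
Roots: E F G
Mark E: refs=null D, marked=E
Mark F: refs=A C null, marked=E F
Mark G: refs=null null null, marked=E F G
Mark D: refs=C F F, marked=D E F G
Mark A: refs=D null H, marked=A D E F G
Mark C: refs=B F C, marked=A C D E F G
Mark H: refs=null C null, marked=A C D E F G H
Mark B: refs=C null A, marked=A B C D E F G H
Unmarked (collected): (none)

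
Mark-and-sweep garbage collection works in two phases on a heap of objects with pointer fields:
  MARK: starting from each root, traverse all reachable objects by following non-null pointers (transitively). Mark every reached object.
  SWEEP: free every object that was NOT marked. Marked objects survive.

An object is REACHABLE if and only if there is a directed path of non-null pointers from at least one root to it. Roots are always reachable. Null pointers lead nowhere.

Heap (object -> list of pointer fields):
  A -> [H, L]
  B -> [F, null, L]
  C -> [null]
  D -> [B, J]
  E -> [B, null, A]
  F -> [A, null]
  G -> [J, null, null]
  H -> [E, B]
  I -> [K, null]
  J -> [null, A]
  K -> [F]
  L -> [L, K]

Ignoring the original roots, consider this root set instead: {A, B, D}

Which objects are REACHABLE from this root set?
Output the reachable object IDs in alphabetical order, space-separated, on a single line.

Roots: A B D
Mark A: refs=H L, marked=A
Mark B: refs=F null L, marked=A B
Mark D: refs=B J, marked=A B D
Mark H: refs=E B, marked=A B D H
Mark L: refs=L K, marked=A B D H L
Mark F: refs=A null, marked=A B D F H L
Mark J: refs=null A, marked=A B D F H J L
Mark E: refs=B null A, marked=A B D E F H J L
Mark K: refs=F, marked=A B D E F H J K L
Unmarked (collected): C G I

Answer: A B D E F H J K L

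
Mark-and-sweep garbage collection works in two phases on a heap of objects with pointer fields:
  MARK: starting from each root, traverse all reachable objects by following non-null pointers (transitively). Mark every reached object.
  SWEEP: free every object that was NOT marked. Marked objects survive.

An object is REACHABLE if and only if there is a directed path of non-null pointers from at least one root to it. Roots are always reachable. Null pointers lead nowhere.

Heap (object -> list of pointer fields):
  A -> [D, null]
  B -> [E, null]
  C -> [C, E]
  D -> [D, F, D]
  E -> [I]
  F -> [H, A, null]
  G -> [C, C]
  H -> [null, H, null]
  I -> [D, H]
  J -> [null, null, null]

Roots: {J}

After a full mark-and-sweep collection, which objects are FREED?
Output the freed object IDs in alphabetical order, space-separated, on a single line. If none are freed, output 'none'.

Answer: A B C D E F G H I

Derivation:
Roots: J
Mark J: refs=null null null, marked=J
Unmarked (collected): A B C D E F G H I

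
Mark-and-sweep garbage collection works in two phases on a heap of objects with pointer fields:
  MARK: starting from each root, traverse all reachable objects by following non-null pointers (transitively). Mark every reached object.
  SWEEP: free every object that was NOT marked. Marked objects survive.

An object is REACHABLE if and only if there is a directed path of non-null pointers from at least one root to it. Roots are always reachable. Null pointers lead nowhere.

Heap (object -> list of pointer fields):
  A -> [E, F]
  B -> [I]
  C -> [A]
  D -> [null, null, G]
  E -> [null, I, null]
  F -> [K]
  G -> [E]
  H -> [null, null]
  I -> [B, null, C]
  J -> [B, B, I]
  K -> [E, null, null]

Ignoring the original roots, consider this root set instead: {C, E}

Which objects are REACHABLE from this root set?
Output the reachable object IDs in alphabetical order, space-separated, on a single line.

Roots: C E
Mark C: refs=A, marked=C
Mark E: refs=null I null, marked=C E
Mark A: refs=E F, marked=A C E
Mark I: refs=B null C, marked=A C E I
Mark F: refs=K, marked=A C E F I
Mark B: refs=I, marked=A B C E F I
Mark K: refs=E null null, marked=A B C E F I K
Unmarked (collected): D G H J

Answer: A B C E F I K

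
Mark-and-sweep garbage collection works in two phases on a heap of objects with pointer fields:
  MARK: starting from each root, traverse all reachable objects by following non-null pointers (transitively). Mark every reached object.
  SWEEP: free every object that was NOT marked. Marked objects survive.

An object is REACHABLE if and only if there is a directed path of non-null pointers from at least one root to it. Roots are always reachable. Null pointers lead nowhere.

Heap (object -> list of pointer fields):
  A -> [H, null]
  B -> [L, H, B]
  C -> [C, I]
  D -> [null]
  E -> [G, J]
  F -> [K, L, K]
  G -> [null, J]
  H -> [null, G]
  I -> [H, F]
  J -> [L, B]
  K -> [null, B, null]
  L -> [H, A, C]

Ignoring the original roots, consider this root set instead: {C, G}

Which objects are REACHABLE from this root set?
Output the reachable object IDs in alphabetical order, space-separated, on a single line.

Answer: A B C F G H I J K L

Derivation:
Roots: C G
Mark C: refs=C I, marked=C
Mark G: refs=null J, marked=C G
Mark I: refs=H F, marked=C G I
Mark J: refs=L B, marked=C G I J
Mark H: refs=null G, marked=C G H I J
Mark F: refs=K L K, marked=C F G H I J
Mark L: refs=H A C, marked=C F G H I J L
Mark B: refs=L H B, marked=B C F G H I J L
Mark K: refs=null B null, marked=B C F G H I J K L
Mark A: refs=H null, marked=A B C F G H I J K L
Unmarked (collected): D E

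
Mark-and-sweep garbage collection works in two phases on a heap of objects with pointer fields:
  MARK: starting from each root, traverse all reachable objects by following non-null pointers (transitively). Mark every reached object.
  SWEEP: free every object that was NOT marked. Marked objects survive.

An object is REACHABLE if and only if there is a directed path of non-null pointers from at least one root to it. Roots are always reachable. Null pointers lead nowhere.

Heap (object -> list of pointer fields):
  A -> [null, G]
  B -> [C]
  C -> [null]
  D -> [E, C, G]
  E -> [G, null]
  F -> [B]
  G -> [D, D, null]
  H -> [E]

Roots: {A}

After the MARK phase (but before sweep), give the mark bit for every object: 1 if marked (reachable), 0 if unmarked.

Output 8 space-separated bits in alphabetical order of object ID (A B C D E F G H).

Answer: 1 0 1 1 1 0 1 0

Derivation:
Roots: A
Mark A: refs=null G, marked=A
Mark G: refs=D D null, marked=A G
Mark D: refs=E C G, marked=A D G
Mark E: refs=G null, marked=A D E G
Mark C: refs=null, marked=A C D E G
Unmarked (collected): B F H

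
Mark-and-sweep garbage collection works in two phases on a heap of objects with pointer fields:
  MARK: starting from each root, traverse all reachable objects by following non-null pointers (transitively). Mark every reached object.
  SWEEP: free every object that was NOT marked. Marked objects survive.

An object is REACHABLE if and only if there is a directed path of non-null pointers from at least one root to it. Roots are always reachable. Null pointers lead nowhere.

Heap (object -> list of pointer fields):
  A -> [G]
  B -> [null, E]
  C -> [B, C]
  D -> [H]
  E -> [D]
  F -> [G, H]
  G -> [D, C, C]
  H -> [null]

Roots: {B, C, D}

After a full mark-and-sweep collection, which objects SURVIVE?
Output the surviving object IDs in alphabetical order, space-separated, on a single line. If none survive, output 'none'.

Roots: B C D
Mark B: refs=null E, marked=B
Mark C: refs=B C, marked=B C
Mark D: refs=H, marked=B C D
Mark E: refs=D, marked=B C D E
Mark H: refs=null, marked=B C D E H
Unmarked (collected): A F G

Answer: B C D E H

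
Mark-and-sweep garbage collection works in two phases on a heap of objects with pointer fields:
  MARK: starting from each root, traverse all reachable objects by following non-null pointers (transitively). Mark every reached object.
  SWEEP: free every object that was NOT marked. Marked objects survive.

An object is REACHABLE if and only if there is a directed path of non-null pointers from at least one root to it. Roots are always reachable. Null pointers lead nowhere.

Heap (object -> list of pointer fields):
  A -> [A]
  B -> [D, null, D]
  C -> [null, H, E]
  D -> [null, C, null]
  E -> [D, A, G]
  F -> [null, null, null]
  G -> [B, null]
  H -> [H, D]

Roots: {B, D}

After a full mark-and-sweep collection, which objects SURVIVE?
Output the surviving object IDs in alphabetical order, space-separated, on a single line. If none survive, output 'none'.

Answer: A B C D E G H

Derivation:
Roots: B D
Mark B: refs=D null D, marked=B
Mark D: refs=null C null, marked=B D
Mark C: refs=null H E, marked=B C D
Mark H: refs=H D, marked=B C D H
Mark E: refs=D A G, marked=B C D E H
Mark A: refs=A, marked=A B C D E H
Mark G: refs=B null, marked=A B C D E G H
Unmarked (collected): F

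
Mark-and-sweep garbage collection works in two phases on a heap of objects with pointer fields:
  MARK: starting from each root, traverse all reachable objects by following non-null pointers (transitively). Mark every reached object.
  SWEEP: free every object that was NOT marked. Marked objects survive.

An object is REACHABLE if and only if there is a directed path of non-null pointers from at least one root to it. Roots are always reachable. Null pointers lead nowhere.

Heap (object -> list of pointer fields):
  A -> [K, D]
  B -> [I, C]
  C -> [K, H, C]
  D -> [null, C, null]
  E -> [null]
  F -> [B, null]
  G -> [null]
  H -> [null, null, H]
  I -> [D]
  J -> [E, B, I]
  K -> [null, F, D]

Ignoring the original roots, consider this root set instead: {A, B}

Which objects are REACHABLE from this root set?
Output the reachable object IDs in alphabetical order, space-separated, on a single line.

Roots: A B
Mark A: refs=K D, marked=A
Mark B: refs=I C, marked=A B
Mark K: refs=null F D, marked=A B K
Mark D: refs=null C null, marked=A B D K
Mark I: refs=D, marked=A B D I K
Mark C: refs=K H C, marked=A B C D I K
Mark F: refs=B null, marked=A B C D F I K
Mark H: refs=null null H, marked=A B C D F H I K
Unmarked (collected): E G J

Answer: A B C D F H I K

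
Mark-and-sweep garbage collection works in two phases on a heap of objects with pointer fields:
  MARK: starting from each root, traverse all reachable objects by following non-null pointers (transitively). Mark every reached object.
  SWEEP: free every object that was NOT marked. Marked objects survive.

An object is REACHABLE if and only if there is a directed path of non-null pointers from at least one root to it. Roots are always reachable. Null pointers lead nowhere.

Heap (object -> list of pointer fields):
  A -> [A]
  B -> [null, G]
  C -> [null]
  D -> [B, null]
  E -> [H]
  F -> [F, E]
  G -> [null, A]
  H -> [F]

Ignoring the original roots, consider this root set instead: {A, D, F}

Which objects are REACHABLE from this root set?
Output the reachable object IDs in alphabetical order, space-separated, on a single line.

Answer: A B D E F G H

Derivation:
Roots: A D F
Mark A: refs=A, marked=A
Mark D: refs=B null, marked=A D
Mark F: refs=F E, marked=A D F
Mark B: refs=null G, marked=A B D F
Mark E: refs=H, marked=A B D E F
Mark G: refs=null A, marked=A B D E F G
Mark H: refs=F, marked=A B D E F G H
Unmarked (collected): C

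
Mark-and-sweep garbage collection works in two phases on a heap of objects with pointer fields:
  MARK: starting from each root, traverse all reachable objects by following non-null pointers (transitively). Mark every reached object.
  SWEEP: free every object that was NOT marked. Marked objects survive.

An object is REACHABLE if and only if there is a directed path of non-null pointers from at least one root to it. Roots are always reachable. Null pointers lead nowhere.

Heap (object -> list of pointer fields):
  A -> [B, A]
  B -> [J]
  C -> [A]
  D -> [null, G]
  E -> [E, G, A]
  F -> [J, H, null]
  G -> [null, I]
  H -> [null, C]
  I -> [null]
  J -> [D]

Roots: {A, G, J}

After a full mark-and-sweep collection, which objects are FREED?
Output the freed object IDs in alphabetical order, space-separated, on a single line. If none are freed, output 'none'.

Roots: A G J
Mark A: refs=B A, marked=A
Mark G: refs=null I, marked=A G
Mark J: refs=D, marked=A G J
Mark B: refs=J, marked=A B G J
Mark I: refs=null, marked=A B G I J
Mark D: refs=null G, marked=A B D G I J
Unmarked (collected): C E F H

Answer: C E F H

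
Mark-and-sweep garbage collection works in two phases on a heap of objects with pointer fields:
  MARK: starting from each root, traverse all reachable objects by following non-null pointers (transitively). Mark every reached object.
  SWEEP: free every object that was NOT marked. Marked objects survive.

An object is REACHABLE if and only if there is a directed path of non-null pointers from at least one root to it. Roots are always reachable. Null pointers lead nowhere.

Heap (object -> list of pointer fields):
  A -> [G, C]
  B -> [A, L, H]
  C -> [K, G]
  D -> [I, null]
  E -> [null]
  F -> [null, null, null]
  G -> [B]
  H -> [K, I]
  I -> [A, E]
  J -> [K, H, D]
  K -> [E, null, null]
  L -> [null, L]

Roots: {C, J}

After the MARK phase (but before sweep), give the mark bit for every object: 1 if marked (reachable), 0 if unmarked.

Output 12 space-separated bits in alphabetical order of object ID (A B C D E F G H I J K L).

Roots: C J
Mark C: refs=K G, marked=C
Mark J: refs=K H D, marked=C J
Mark K: refs=E null null, marked=C J K
Mark G: refs=B, marked=C G J K
Mark H: refs=K I, marked=C G H J K
Mark D: refs=I null, marked=C D G H J K
Mark E: refs=null, marked=C D E G H J K
Mark B: refs=A L H, marked=B C D E G H J K
Mark I: refs=A E, marked=B C D E G H I J K
Mark A: refs=G C, marked=A B C D E G H I J K
Mark L: refs=null L, marked=A B C D E G H I J K L
Unmarked (collected): F

Answer: 1 1 1 1 1 0 1 1 1 1 1 1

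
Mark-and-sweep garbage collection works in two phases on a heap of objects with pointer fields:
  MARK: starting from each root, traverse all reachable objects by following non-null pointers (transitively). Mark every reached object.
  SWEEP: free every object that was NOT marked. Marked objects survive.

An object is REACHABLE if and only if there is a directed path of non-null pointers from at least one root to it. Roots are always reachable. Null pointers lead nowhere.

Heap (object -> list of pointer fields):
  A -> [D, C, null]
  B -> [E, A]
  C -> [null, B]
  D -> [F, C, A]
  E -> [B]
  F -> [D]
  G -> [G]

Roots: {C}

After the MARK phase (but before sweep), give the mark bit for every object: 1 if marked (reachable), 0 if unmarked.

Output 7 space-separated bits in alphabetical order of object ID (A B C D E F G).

Answer: 1 1 1 1 1 1 0

Derivation:
Roots: C
Mark C: refs=null B, marked=C
Mark B: refs=E A, marked=B C
Mark E: refs=B, marked=B C E
Mark A: refs=D C null, marked=A B C E
Mark D: refs=F C A, marked=A B C D E
Mark F: refs=D, marked=A B C D E F
Unmarked (collected): G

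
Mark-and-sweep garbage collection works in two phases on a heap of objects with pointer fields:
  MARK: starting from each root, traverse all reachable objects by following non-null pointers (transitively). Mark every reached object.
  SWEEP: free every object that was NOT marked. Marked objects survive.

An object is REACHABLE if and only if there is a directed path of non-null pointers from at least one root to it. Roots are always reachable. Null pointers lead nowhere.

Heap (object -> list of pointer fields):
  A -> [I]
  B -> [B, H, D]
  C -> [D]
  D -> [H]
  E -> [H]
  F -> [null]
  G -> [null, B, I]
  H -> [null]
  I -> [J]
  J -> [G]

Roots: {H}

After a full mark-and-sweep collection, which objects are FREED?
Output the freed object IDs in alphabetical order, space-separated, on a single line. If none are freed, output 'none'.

Roots: H
Mark H: refs=null, marked=H
Unmarked (collected): A B C D E F G I J

Answer: A B C D E F G I J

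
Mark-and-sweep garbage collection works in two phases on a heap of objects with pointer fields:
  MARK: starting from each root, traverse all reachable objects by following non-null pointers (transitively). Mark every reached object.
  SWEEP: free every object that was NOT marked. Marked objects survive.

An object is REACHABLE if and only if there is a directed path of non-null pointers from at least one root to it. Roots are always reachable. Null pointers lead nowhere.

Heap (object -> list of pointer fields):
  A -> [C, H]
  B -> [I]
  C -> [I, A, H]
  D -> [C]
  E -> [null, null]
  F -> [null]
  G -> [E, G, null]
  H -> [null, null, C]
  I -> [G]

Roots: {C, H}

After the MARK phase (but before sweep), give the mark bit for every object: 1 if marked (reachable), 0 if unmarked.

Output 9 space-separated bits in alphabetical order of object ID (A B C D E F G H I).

Roots: C H
Mark C: refs=I A H, marked=C
Mark H: refs=null null C, marked=C H
Mark I: refs=G, marked=C H I
Mark A: refs=C H, marked=A C H I
Mark G: refs=E G null, marked=A C G H I
Mark E: refs=null null, marked=A C E G H I
Unmarked (collected): B D F

Answer: 1 0 1 0 1 0 1 1 1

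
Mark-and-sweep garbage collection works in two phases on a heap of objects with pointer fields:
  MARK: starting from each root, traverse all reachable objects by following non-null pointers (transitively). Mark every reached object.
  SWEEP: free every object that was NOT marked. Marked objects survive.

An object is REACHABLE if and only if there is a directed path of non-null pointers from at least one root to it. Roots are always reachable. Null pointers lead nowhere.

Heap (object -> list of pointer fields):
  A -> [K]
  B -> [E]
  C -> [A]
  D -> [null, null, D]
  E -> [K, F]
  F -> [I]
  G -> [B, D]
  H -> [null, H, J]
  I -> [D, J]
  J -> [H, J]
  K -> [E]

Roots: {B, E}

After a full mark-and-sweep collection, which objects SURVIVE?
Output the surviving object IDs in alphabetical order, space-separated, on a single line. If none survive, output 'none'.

Roots: B E
Mark B: refs=E, marked=B
Mark E: refs=K F, marked=B E
Mark K: refs=E, marked=B E K
Mark F: refs=I, marked=B E F K
Mark I: refs=D J, marked=B E F I K
Mark D: refs=null null D, marked=B D E F I K
Mark J: refs=H J, marked=B D E F I J K
Mark H: refs=null H J, marked=B D E F H I J K
Unmarked (collected): A C G

Answer: B D E F H I J K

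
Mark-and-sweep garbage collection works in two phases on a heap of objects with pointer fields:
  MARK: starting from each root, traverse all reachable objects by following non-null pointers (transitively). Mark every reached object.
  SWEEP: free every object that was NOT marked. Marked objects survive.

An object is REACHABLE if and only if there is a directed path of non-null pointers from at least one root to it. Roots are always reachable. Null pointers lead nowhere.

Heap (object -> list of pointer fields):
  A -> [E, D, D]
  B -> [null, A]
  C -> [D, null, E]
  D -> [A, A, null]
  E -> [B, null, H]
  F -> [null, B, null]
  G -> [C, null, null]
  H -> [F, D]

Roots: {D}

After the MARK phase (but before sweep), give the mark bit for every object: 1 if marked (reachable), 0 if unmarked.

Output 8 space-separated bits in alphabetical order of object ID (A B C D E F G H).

Roots: D
Mark D: refs=A A null, marked=D
Mark A: refs=E D D, marked=A D
Mark E: refs=B null H, marked=A D E
Mark B: refs=null A, marked=A B D E
Mark H: refs=F D, marked=A B D E H
Mark F: refs=null B null, marked=A B D E F H
Unmarked (collected): C G

Answer: 1 1 0 1 1 1 0 1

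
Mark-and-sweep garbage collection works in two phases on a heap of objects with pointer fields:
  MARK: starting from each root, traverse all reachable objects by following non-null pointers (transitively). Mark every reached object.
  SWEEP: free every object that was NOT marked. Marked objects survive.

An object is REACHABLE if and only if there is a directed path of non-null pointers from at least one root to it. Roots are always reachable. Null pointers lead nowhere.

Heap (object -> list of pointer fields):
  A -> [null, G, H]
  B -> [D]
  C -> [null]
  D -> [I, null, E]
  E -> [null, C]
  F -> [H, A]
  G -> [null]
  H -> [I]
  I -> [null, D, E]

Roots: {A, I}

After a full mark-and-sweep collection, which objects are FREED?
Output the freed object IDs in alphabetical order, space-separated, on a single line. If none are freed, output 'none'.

Roots: A I
Mark A: refs=null G H, marked=A
Mark I: refs=null D E, marked=A I
Mark G: refs=null, marked=A G I
Mark H: refs=I, marked=A G H I
Mark D: refs=I null E, marked=A D G H I
Mark E: refs=null C, marked=A D E G H I
Mark C: refs=null, marked=A C D E G H I
Unmarked (collected): B F

Answer: B F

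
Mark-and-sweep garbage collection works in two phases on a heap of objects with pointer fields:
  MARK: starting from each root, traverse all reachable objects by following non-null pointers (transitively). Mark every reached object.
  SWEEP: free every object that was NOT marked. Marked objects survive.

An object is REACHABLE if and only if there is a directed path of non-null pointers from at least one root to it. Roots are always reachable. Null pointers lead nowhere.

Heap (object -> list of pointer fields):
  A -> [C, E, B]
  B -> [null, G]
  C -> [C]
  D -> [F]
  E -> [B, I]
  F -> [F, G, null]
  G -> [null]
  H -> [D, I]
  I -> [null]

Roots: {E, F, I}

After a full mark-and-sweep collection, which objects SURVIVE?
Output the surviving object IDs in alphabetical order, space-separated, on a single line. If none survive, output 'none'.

Roots: E F I
Mark E: refs=B I, marked=E
Mark F: refs=F G null, marked=E F
Mark I: refs=null, marked=E F I
Mark B: refs=null G, marked=B E F I
Mark G: refs=null, marked=B E F G I
Unmarked (collected): A C D H

Answer: B E F G I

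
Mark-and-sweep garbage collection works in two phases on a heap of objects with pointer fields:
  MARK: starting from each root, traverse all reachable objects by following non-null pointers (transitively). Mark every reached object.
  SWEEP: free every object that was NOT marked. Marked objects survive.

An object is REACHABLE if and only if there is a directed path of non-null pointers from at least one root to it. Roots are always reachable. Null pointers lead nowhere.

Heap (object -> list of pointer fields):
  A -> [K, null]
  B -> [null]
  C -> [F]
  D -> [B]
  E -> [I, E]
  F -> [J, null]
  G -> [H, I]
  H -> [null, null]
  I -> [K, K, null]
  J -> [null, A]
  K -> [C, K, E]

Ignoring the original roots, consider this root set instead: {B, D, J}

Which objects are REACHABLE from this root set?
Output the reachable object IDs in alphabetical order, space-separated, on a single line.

Roots: B D J
Mark B: refs=null, marked=B
Mark D: refs=B, marked=B D
Mark J: refs=null A, marked=B D J
Mark A: refs=K null, marked=A B D J
Mark K: refs=C K E, marked=A B D J K
Mark C: refs=F, marked=A B C D J K
Mark E: refs=I E, marked=A B C D E J K
Mark F: refs=J null, marked=A B C D E F J K
Mark I: refs=K K null, marked=A B C D E F I J K
Unmarked (collected): G H

Answer: A B C D E F I J K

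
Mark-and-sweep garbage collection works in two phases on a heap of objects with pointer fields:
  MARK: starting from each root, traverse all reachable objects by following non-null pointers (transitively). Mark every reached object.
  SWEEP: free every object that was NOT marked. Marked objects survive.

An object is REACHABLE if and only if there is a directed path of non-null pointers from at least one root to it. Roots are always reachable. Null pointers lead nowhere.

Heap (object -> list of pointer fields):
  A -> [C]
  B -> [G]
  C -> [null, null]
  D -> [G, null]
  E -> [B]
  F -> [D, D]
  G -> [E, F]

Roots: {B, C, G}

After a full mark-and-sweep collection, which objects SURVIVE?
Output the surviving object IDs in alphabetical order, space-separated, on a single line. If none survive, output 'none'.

Roots: B C G
Mark B: refs=G, marked=B
Mark C: refs=null null, marked=B C
Mark G: refs=E F, marked=B C G
Mark E: refs=B, marked=B C E G
Mark F: refs=D D, marked=B C E F G
Mark D: refs=G null, marked=B C D E F G
Unmarked (collected): A

Answer: B C D E F G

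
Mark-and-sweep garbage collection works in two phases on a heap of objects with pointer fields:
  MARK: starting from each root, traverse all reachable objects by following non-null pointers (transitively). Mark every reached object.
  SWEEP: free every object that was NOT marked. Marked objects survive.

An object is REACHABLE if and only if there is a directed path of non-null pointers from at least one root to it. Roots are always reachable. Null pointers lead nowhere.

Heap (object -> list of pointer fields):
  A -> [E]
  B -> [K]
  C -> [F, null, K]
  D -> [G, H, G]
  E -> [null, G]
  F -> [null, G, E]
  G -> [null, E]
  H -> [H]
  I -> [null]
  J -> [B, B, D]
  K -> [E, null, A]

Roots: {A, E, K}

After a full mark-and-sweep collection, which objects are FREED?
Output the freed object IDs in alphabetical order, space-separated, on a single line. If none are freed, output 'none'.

Answer: B C D F H I J

Derivation:
Roots: A E K
Mark A: refs=E, marked=A
Mark E: refs=null G, marked=A E
Mark K: refs=E null A, marked=A E K
Mark G: refs=null E, marked=A E G K
Unmarked (collected): B C D F H I J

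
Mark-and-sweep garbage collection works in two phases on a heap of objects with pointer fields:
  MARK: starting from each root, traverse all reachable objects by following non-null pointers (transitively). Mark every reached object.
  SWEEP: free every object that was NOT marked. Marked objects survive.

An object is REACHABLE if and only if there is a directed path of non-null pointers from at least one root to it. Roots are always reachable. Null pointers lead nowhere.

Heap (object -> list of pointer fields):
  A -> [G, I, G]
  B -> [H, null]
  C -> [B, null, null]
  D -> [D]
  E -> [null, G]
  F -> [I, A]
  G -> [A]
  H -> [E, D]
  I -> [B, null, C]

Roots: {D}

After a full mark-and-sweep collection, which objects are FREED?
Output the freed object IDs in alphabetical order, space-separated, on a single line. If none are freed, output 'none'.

Answer: A B C E F G H I

Derivation:
Roots: D
Mark D: refs=D, marked=D
Unmarked (collected): A B C E F G H I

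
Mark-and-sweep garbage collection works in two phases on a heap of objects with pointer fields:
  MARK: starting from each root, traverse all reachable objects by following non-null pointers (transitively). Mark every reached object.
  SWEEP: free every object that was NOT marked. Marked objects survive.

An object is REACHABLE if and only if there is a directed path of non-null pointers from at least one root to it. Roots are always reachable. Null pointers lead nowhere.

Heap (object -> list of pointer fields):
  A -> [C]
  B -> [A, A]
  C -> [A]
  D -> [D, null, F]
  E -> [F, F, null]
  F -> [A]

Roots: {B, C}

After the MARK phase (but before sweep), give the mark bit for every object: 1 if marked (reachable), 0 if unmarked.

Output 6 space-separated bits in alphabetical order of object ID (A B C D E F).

Roots: B C
Mark B: refs=A A, marked=B
Mark C: refs=A, marked=B C
Mark A: refs=C, marked=A B C
Unmarked (collected): D E F

Answer: 1 1 1 0 0 0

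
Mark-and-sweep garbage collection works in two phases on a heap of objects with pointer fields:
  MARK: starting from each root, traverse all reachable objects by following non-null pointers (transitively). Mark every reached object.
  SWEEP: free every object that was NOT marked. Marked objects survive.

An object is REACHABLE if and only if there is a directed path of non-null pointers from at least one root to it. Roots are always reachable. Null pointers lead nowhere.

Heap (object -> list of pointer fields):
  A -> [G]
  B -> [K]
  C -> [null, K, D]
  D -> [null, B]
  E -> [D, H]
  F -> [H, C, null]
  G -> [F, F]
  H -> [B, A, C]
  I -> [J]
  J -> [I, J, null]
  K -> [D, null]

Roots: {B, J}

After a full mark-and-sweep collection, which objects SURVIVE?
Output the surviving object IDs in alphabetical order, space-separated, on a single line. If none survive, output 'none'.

Answer: B D I J K

Derivation:
Roots: B J
Mark B: refs=K, marked=B
Mark J: refs=I J null, marked=B J
Mark K: refs=D null, marked=B J K
Mark I: refs=J, marked=B I J K
Mark D: refs=null B, marked=B D I J K
Unmarked (collected): A C E F G H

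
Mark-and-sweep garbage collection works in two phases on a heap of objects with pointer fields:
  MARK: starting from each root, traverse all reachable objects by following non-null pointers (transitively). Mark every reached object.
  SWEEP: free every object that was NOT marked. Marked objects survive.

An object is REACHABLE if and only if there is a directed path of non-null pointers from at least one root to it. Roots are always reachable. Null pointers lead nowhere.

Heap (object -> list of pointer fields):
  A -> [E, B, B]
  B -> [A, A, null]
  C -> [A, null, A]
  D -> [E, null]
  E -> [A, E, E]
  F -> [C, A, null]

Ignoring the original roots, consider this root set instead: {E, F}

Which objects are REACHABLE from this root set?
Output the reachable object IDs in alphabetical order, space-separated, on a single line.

Roots: E F
Mark E: refs=A E E, marked=E
Mark F: refs=C A null, marked=E F
Mark A: refs=E B B, marked=A E F
Mark C: refs=A null A, marked=A C E F
Mark B: refs=A A null, marked=A B C E F
Unmarked (collected): D

Answer: A B C E F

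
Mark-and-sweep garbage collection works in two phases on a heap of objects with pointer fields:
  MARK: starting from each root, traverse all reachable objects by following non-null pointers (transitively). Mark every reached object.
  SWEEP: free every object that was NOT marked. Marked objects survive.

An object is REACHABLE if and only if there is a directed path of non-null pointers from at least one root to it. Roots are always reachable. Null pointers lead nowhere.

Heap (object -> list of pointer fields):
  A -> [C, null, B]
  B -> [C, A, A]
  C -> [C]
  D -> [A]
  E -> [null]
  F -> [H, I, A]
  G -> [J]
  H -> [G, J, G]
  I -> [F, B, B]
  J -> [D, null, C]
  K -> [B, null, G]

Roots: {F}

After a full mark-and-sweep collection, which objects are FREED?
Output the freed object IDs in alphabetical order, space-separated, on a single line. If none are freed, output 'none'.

Answer: E K

Derivation:
Roots: F
Mark F: refs=H I A, marked=F
Mark H: refs=G J G, marked=F H
Mark I: refs=F B B, marked=F H I
Mark A: refs=C null B, marked=A F H I
Mark G: refs=J, marked=A F G H I
Mark J: refs=D null C, marked=A F G H I J
Mark B: refs=C A A, marked=A B F G H I J
Mark C: refs=C, marked=A B C F G H I J
Mark D: refs=A, marked=A B C D F G H I J
Unmarked (collected): E K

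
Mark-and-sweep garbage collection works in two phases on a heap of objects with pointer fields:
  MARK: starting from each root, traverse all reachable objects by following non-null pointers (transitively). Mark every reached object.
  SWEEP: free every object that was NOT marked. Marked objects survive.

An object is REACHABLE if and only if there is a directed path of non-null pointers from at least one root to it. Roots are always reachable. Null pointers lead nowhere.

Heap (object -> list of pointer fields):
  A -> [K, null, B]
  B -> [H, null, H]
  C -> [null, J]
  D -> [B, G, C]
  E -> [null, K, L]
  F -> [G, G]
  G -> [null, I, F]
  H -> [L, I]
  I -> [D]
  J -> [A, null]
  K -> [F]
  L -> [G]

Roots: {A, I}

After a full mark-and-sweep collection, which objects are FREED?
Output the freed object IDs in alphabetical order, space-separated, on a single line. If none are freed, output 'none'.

Answer: E

Derivation:
Roots: A I
Mark A: refs=K null B, marked=A
Mark I: refs=D, marked=A I
Mark K: refs=F, marked=A I K
Mark B: refs=H null H, marked=A B I K
Mark D: refs=B G C, marked=A B D I K
Mark F: refs=G G, marked=A B D F I K
Mark H: refs=L I, marked=A B D F H I K
Mark G: refs=null I F, marked=A B D F G H I K
Mark C: refs=null J, marked=A B C D F G H I K
Mark L: refs=G, marked=A B C D F G H I K L
Mark J: refs=A null, marked=A B C D F G H I J K L
Unmarked (collected): E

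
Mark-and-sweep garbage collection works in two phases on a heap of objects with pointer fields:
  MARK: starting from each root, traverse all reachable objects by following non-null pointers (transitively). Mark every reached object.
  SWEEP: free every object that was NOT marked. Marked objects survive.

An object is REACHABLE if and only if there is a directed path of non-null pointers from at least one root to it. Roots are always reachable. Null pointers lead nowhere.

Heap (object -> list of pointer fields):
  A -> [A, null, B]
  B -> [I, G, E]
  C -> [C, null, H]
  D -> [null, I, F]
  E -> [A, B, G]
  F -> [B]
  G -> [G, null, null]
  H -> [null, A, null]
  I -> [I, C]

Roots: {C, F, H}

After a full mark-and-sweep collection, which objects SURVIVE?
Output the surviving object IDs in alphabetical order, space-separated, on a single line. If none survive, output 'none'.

Answer: A B C E F G H I

Derivation:
Roots: C F H
Mark C: refs=C null H, marked=C
Mark F: refs=B, marked=C F
Mark H: refs=null A null, marked=C F H
Mark B: refs=I G E, marked=B C F H
Mark A: refs=A null B, marked=A B C F H
Mark I: refs=I C, marked=A B C F H I
Mark G: refs=G null null, marked=A B C F G H I
Mark E: refs=A B G, marked=A B C E F G H I
Unmarked (collected): D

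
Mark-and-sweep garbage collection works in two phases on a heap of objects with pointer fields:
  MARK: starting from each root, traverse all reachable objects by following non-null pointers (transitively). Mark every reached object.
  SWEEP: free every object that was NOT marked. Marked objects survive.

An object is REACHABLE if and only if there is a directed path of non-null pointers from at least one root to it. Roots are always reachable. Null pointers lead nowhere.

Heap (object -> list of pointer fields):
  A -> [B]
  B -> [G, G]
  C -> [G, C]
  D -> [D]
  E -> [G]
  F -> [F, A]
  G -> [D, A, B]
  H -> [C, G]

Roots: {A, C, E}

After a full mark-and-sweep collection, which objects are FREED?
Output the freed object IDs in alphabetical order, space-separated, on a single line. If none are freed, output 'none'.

Answer: F H

Derivation:
Roots: A C E
Mark A: refs=B, marked=A
Mark C: refs=G C, marked=A C
Mark E: refs=G, marked=A C E
Mark B: refs=G G, marked=A B C E
Mark G: refs=D A B, marked=A B C E G
Mark D: refs=D, marked=A B C D E G
Unmarked (collected): F H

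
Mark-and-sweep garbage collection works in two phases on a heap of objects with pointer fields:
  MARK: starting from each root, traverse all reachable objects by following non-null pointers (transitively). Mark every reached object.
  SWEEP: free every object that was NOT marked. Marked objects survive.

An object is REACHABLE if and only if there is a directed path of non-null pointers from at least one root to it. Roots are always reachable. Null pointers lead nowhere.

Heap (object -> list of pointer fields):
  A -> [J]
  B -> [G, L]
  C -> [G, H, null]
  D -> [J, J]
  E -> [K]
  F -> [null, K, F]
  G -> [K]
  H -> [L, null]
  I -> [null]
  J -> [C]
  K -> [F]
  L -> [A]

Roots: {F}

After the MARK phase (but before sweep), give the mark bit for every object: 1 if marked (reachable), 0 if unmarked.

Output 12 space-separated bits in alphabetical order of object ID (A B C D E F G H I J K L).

Roots: F
Mark F: refs=null K F, marked=F
Mark K: refs=F, marked=F K
Unmarked (collected): A B C D E G H I J L

Answer: 0 0 0 0 0 1 0 0 0 0 1 0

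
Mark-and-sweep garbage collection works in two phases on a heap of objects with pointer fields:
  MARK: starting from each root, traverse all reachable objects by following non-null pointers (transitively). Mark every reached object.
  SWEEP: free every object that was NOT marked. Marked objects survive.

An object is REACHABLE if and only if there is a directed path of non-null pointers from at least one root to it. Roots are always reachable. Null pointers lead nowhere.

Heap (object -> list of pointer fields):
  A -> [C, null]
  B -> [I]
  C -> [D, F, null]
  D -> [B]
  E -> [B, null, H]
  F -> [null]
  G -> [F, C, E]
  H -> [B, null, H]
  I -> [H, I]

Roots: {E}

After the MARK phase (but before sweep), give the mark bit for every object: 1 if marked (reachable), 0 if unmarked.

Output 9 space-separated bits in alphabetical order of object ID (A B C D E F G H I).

Roots: E
Mark E: refs=B null H, marked=E
Mark B: refs=I, marked=B E
Mark H: refs=B null H, marked=B E H
Mark I: refs=H I, marked=B E H I
Unmarked (collected): A C D F G

Answer: 0 1 0 0 1 0 0 1 1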